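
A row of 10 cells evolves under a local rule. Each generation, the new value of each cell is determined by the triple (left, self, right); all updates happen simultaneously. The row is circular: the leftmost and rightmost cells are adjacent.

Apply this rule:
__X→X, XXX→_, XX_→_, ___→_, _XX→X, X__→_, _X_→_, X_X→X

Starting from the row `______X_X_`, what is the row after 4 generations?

_____X_X__
____X_X___
___X_X____
__X_X_____

__X_X_____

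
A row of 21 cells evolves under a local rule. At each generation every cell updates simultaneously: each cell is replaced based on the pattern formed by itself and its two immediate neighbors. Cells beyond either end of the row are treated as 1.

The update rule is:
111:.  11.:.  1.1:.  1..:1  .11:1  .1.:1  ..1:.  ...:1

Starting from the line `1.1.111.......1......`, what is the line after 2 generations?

generation 1: ..1.1..111111.111111.
generation 2: 1.1.11.1......1......

1.1.11.1......1......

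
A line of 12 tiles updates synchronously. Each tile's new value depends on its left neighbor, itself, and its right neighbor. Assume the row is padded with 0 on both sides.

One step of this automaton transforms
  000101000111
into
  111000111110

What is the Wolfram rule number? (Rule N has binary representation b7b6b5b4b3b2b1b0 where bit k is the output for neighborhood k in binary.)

155

position 10: 111 → 1  (bit 7 = 1)
position 11: 110 → 0  (bit 6 = 0)
position 4: 101 → 0  (bit 5 = 0)
position 6: 100 → 1  (bit 4 = 1)
position 9: 011 → 1  (bit 3 = 1)
position 3: 010 → 0  (bit 2 = 0)
position 2: 001 → 1  (bit 1 = 1)
position 0: 000 → 1  (bit 0 = 1)
bits b7..b0 = 10011011 = 155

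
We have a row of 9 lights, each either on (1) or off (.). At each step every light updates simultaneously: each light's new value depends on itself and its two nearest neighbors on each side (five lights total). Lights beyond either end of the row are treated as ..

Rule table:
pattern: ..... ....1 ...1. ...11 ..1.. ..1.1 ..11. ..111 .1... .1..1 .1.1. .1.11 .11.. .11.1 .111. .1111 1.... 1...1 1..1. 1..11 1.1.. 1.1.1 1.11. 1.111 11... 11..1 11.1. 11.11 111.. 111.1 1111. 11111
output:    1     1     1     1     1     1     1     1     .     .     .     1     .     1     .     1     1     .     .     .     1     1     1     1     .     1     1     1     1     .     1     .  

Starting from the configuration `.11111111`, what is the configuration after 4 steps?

111....11
1.1.1111.
1.111111.
1111..11.

1111..11.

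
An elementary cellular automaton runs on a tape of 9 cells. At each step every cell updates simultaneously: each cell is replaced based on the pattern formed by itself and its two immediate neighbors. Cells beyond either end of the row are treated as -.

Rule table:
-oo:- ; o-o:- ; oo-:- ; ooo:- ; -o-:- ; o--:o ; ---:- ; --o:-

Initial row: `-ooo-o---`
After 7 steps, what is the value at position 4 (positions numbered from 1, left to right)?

------o--
-------o-
--------o
---------
---------  (fixed point — unchanged through step 7)
position 4 holds -

-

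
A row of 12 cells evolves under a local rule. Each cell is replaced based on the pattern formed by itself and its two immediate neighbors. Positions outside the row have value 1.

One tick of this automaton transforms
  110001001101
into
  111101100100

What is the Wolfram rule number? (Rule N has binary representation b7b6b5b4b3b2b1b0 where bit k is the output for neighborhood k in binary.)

213

position 0: 111 → 1  (bit 7 = 1)
position 1: 110 → 1  (bit 6 = 1)
position 10: 101 → 0  (bit 5 = 0)
position 2: 100 → 1  (bit 4 = 1)
position 8: 011 → 0  (bit 3 = 0)
position 5: 010 → 1  (bit 2 = 1)
position 4: 001 → 0  (bit 1 = 0)
position 3: 000 → 1  (bit 0 = 1)
bits b7..b0 = 11010101 = 213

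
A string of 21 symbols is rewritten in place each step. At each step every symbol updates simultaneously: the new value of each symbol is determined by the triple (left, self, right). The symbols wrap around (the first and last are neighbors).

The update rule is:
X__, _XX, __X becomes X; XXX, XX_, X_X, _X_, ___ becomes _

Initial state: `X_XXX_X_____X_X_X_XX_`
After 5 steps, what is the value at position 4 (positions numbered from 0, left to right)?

_

step 1: __X____X___X______X__
step 2: _X_X__X_X_X_X____X_X_
step 3: X___XX_______X__X___X
step 4: _X_XX_X_____X_XX_X_XX
step 5: ___X___X___X__X____X_
position 4 holds _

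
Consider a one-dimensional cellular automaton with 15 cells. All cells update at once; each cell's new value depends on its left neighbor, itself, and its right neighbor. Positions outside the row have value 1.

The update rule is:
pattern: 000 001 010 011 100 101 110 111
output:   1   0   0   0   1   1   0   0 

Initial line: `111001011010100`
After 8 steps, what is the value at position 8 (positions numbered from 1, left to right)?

1

step 1: 000100100101010
step 2: 110010010010101
step 3: 001001001001010
step 4: 100100100100101
step 5: 010010010010010
step 6: 101001001001001
step 7: 010100100100100
step 8: 101010010010010
position 8 holds 1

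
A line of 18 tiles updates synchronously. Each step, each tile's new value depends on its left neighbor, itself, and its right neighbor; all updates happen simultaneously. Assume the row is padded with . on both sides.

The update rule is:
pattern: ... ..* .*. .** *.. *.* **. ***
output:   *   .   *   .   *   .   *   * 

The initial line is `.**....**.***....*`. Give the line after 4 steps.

..****..*..*****.*
*..****.**..****.*
**..***..**..***.*
.**..***..**..**.*

.**..***..**..**.*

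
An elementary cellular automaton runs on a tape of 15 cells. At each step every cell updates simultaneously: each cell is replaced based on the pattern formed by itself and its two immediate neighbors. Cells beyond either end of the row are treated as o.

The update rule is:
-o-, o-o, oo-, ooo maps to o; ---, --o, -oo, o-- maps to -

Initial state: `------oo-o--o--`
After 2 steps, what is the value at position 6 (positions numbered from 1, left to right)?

step 1: -------ooo--o--
step 2: --------oo--o--
position 6 holds -

-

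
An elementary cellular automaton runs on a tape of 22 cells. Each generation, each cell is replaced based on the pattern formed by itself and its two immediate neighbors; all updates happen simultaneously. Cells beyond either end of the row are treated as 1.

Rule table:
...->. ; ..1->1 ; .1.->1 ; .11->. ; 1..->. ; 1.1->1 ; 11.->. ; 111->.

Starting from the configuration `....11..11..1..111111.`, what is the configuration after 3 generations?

.1...1...11.1......111

generation 1: ...1...1...11.1......1
generation 2: ..11..11..1..11.....1.
generation 3: .1...1...11.1......111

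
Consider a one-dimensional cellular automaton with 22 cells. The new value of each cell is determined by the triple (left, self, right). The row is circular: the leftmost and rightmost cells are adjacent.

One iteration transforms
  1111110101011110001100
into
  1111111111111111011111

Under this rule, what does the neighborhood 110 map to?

1

At position 5 the neighborhood is 110; the next row has 1 there.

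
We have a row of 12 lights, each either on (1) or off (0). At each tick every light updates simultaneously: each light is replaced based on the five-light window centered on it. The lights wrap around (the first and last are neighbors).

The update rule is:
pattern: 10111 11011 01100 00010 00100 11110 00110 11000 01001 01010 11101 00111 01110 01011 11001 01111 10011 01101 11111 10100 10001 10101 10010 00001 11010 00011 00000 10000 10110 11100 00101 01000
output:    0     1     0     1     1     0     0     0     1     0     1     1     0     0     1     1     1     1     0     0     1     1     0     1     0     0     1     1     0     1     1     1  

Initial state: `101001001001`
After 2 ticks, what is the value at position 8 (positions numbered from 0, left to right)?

100101101110
010100110010
position 8 holds 0

0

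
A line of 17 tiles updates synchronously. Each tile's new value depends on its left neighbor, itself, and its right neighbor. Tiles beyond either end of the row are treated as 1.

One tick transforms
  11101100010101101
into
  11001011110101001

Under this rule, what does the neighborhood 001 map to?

At position 8 the neighborhood is 001; the next row has 1 there.

1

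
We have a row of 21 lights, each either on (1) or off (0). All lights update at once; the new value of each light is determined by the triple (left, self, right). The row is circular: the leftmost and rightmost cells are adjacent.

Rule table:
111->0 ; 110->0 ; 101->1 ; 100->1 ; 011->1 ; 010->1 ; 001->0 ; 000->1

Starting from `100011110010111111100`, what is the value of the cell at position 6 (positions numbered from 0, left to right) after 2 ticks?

1

111010001011100000010
100111101110011111011
position 6 holds 1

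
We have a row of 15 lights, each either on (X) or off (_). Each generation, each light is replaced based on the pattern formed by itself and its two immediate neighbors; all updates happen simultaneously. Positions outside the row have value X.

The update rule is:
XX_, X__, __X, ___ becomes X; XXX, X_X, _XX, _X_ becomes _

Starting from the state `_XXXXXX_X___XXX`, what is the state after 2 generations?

______X__XXX___
XXXXXX_XX__XXXX

XXXXXX_XX__XXXX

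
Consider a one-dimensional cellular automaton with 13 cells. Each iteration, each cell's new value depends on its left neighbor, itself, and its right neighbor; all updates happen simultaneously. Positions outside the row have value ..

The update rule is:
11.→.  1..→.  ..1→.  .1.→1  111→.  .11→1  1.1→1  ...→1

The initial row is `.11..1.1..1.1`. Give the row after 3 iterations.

.11111.11.1.1

.1...111..111
.1.1.1....1..
.11111.11.1.1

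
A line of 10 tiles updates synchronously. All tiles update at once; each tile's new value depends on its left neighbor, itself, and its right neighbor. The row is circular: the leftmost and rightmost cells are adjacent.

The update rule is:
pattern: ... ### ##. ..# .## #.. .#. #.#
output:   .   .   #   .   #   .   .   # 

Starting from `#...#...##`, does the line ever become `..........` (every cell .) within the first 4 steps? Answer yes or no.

yes

#.......#.
.........#
..........
all cells are . at step 3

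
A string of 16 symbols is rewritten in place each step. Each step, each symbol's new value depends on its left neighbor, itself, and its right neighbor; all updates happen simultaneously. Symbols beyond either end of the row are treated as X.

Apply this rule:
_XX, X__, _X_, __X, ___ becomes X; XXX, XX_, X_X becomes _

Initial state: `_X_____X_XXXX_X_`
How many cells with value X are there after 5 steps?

_XXXXXXX_X____X_
_X_______XXXXXX_
_XXXXXXXXX______
_X________XXXXXX
_XXXXXXXXXX_____
count of X: 10

10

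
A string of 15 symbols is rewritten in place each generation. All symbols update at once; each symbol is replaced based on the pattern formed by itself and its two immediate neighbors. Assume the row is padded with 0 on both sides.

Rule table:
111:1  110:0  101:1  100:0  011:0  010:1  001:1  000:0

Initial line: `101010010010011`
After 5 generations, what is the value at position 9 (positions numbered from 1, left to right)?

1

generation 1: 111110110110100
generation 2: 011101001001100
generation 3: 101011011010000
generation 4: 111100100110000
generation 5: 011001101000000
position 9 holds 1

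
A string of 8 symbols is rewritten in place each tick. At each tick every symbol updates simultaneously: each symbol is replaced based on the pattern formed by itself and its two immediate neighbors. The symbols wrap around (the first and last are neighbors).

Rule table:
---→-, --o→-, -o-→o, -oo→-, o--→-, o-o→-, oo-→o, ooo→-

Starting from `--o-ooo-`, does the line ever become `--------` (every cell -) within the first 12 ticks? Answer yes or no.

no

--o---o-
--o---o-  (fixed point — unchanged through tick 12)
tick 12 is --o---o-, still not uniform -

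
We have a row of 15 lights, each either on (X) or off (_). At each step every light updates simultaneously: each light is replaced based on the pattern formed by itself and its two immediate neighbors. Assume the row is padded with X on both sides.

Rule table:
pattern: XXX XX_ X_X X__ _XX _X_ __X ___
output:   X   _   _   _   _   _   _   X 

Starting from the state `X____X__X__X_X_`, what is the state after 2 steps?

_____XXXXXXXXX_

step 1: __XX___________
step 2: _____XXXXXXXXX_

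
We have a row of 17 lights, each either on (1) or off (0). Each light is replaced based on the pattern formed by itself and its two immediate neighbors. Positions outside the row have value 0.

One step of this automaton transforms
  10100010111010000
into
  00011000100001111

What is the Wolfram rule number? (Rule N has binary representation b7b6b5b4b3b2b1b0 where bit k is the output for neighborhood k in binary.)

position 9: 111 → 0  (bit 7 = 0)
position 10: 110 → 0  (bit 6 = 0)
position 1: 101 → 0  (bit 5 = 0)
position 3: 100 → 1  (bit 4 = 1)
position 8: 011 → 1  (bit 3 = 1)
position 0: 010 → 0  (bit 2 = 0)
position 5: 001 → 0  (bit 1 = 0)
position 4: 000 → 1  (bit 0 = 1)
bits b7..b0 = 00011001 = 25

25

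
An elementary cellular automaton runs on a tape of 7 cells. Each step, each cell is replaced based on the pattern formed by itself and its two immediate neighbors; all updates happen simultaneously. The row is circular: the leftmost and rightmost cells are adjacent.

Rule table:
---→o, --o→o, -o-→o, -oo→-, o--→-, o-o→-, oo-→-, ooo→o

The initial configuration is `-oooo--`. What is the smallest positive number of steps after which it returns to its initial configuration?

o-oo--o
-----o-
oooooo-
-oooo--

4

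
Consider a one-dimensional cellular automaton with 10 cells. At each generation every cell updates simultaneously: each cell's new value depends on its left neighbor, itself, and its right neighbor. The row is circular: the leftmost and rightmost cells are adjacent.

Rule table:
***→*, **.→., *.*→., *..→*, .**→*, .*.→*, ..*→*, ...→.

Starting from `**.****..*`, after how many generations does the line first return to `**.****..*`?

*..***.***
.****..***
.***.****.
***..***.*
**.****..*

5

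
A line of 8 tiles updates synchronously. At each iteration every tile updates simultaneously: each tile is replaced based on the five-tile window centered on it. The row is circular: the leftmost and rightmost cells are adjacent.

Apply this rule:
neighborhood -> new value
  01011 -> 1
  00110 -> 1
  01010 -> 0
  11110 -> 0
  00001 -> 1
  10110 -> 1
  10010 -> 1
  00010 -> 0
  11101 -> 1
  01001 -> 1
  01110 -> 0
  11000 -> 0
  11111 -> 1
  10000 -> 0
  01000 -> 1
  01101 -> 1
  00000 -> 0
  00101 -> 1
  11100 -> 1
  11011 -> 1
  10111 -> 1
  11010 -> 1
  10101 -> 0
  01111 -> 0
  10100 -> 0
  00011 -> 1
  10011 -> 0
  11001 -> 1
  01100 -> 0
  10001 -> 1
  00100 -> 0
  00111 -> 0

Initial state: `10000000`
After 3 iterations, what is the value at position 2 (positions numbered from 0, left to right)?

0

01000010
10101001
11000101
position 2 holds 0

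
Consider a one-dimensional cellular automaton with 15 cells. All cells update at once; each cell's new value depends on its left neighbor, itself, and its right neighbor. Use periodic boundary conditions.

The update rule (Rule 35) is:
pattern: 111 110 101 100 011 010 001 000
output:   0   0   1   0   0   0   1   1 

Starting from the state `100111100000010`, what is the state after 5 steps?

010010000011110

001000001111101
010011110000010
100100000111100
001001111000001
010010000011110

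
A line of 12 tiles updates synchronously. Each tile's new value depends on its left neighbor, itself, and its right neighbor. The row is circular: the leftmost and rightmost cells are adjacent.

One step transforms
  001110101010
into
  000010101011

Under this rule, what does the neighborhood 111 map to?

At position 3 the neighborhood is 111; the next row has 0 there.

0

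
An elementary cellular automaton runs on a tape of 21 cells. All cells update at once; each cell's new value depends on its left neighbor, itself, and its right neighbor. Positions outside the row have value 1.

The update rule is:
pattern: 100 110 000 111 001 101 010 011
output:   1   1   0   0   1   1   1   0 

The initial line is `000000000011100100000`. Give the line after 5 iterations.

110111001111000011001

100000000100111110001
110000001111000011010
011000010001100101111
101100111010111110000
110111001111000011001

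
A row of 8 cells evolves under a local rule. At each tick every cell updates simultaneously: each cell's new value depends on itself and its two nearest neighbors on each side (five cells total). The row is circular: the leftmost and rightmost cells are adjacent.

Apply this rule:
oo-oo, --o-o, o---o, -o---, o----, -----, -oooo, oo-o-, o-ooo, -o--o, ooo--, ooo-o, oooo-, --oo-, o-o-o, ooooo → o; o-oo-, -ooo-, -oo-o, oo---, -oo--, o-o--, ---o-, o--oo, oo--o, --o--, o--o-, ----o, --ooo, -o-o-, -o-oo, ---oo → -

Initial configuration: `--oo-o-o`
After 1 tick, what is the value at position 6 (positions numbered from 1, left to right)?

o-o-oo--
position 6 holds o

o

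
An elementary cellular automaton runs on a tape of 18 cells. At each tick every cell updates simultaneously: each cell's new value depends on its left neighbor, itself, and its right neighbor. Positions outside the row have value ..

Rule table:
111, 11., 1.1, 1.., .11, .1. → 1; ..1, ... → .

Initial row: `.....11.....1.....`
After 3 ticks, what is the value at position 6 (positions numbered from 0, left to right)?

.....111....11....
.....1111...111...
.....11111..1111..
position 6 holds 1

1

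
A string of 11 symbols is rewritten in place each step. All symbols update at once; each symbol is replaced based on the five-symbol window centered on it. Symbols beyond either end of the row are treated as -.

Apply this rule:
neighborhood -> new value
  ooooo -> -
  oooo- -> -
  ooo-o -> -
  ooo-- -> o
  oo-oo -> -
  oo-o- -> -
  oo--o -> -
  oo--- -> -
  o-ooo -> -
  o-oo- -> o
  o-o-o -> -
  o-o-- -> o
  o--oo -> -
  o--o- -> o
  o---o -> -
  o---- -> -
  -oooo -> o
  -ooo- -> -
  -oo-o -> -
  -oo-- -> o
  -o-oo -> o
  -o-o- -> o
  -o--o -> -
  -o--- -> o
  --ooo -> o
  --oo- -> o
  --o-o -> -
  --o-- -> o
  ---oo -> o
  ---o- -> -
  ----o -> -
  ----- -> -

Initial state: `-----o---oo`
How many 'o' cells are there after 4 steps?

-----oo-ooo
----oo----o
---ooo----o
--oo-o----o
count of o: 4

4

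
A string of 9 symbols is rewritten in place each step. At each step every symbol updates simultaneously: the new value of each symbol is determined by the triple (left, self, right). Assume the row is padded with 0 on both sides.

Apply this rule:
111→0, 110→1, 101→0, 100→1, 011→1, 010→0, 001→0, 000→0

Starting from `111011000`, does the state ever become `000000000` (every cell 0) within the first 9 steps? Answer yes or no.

yes

101011100
000010110
000000111
000000101
000000000
all cells are 0 at step 5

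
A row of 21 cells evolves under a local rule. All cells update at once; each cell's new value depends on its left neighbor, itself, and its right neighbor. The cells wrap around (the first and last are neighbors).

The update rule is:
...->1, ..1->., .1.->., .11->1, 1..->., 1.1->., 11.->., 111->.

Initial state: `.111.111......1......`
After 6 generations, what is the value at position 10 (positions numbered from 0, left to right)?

1

.1...1...1111...11111
...1...1.1....1.1....
11...1.....11.....111
...1...111.1..111.1..
11...1.1......1.....1
...1.....1111...111.1
position 10 holds 1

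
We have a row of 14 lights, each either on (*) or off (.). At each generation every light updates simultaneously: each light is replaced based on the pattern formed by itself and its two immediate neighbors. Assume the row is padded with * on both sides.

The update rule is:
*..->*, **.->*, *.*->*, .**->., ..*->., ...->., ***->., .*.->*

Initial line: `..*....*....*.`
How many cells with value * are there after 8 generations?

8

*.**...**...**
**.**...**....
.**.**...**...
*.**.**...**..
**.**.**...**.
.**.**.**...**
*.**.**.**....
**.**.**.**...
count of *: 8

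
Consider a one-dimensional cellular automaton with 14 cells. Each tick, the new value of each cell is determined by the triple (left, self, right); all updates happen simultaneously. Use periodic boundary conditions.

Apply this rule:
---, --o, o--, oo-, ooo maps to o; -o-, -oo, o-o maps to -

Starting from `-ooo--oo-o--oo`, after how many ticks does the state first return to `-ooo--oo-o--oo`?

--oooo-o--oo-o
oo-ooo--oo-o--
-o--oooo-o--oo
--oo-ooo--oo-o
oo-o--oooo-o--
-o--oo-ooo--oo
--oo-o--oooo-o
oo-o--oo-ooo--
-o--oo-o--oooo
--oo-o--oo-ooo
oo-o--oo-o--oo
oo--oo-o--oo-o
oooo-o--oo-o--
-ooo--oo-o--oo

14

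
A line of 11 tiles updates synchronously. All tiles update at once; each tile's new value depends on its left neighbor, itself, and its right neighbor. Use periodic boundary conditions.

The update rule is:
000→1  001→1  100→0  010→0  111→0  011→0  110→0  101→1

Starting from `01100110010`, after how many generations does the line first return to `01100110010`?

22

generation 1: 10001000100
generation 2: 00110011001
generation 3: 01000100010
generation 4: 10011001100
generation 5: 00100010001
generation 6: 01001100110
generation 7: 10010001000
generation 8: 00100110011
generation 9: 01001000100
generation 10: 10010011001
generation 11: 00100100010
generation 12: 11001001100
generation 13: 00010010001
generation 14: 01100100110
generation 15: 10001001000
generation 16: 00110010011
generation 17: 01000100100
generation 18: 10011001001
generation 19: 00100010010
generation 20: 11001100100
generation 21: 00010001001
generation 22: 01100110010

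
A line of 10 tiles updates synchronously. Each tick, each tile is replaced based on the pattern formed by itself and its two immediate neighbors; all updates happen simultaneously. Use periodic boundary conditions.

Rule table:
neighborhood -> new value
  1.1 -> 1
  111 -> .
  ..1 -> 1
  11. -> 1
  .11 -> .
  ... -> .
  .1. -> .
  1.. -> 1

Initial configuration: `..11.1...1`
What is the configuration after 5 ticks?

11.11.1.1.
.11.11.1.1
1.11.11.1.
.1.11.11.1
1.1.11.11.

1.1.11.11.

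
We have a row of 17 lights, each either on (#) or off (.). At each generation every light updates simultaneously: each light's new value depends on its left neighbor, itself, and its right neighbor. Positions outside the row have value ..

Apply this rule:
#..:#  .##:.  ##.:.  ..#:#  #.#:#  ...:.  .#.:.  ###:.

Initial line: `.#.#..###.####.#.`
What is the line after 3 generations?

#.#.##.#.#.##.#.#

#.#.##...#....#.#
.#.#..#.#.#..#.#.
#.#.##.#.#.##.#.#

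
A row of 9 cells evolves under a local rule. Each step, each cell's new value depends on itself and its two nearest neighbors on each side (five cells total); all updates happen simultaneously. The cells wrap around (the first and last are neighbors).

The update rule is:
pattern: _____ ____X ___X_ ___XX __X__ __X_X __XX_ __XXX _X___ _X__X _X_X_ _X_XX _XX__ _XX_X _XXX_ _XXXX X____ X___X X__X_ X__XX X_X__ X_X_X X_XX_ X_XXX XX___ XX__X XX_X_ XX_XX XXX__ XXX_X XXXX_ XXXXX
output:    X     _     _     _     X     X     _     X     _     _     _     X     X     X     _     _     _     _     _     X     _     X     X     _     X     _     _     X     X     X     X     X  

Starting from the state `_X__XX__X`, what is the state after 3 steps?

___X_X__X
___X____X
___X____X

___X____X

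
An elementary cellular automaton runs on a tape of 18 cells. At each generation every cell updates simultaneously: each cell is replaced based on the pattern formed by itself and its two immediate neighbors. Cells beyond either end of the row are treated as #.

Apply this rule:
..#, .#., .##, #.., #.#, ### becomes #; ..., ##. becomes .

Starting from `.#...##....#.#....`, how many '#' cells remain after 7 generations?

16

###.##.#..#####..#
##.##.########.###
#.##.########.####
.##.########.#####
##.########.######
#.########.#######
.########.########
count of #: 16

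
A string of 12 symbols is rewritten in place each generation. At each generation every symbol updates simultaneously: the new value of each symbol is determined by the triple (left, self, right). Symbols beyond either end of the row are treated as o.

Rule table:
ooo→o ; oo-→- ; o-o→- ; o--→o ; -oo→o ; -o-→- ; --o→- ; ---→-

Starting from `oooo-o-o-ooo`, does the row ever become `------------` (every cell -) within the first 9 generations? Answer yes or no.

no

ooo------ooo
oo-o-----ooo
o---o----ooo
-o---o---ooo
--o---o--ooo
o--o---o-ooo
-o--o----ooo
--o--o---ooo
o--o--o--ooo
generation 9 is o--o--o--ooo, still not uniform -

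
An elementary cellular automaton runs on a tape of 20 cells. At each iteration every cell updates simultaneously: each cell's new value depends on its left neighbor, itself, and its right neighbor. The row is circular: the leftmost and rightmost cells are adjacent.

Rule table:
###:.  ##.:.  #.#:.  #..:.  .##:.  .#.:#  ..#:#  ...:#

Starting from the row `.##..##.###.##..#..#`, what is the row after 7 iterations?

iteration 1: ....#..........##.##
iteration 2: .####.#########.....
iteration 3: #...............####
iteration 4: ..##############....
iteration 5: ##...............###
iteration 6: ...##############...
iteration 7: ###...............##

###...............##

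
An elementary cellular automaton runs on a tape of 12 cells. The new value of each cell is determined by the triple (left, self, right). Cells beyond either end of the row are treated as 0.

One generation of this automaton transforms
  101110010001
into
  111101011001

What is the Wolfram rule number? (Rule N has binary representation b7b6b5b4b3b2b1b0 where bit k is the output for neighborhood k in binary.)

position 3: 111 → 1  (bit 7 = 1)
position 4: 110 → 0  (bit 6 = 0)
position 1: 101 → 1  (bit 5 = 1)
position 5: 100 → 1  (bit 4 = 1)
position 2: 011 → 1  (bit 3 = 1)
position 0: 010 → 1  (bit 2 = 1)
position 6: 001 → 0  (bit 1 = 0)
position 9: 000 → 0  (bit 0 = 0)
bits b7..b0 = 10111100 = 188

188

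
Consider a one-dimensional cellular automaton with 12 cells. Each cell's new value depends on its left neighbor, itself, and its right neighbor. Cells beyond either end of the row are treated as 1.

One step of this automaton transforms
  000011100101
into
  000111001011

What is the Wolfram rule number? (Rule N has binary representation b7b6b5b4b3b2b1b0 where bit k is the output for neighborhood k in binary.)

position 5: 111 → 1  (bit 7 = 1)
position 6: 110 → 0  (bit 6 = 0)
position 10: 101 → 1  (bit 5 = 1)
position 0: 100 → 0  (bit 4 = 0)
position 4: 011 → 1  (bit 3 = 1)
position 9: 010 → 0  (bit 2 = 0)
position 3: 001 → 1  (bit 1 = 1)
position 1: 000 → 0  (bit 0 = 0)
bits b7..b0 = 10101010 = 170

170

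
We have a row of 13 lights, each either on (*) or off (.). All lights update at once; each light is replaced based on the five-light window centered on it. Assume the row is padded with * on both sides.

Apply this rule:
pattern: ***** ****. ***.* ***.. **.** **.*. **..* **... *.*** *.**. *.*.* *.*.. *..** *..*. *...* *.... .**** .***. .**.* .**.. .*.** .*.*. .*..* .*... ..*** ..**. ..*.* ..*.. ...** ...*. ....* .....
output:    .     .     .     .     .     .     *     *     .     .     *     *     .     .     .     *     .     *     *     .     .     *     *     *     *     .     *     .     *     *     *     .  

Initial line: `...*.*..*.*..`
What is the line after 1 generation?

*.*****.****.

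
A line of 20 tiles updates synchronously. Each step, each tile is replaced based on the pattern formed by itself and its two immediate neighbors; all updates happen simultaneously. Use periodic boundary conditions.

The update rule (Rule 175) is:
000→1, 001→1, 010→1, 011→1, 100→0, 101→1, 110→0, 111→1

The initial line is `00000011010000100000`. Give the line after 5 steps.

11101101111011111111

11111110110111101111
11111101101111011111
11111011011110111111
11110110111101111111
11101101111011111111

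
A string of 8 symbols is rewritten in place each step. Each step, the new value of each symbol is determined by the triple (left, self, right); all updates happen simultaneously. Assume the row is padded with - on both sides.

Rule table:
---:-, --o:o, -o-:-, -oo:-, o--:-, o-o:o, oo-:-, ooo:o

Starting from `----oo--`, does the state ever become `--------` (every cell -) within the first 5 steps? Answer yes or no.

yes

---o----
--o-----
-o------
o-------
--------
all cells are - at step 5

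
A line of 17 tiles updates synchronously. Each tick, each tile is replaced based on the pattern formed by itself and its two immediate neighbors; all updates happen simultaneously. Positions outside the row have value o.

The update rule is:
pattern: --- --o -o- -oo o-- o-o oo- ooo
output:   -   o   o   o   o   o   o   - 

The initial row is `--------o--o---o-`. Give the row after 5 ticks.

-----oooo-----ooo

tick 1: o------oooooo-ooo
tick 2: oo----oo----ooo--
tick 3: -oo--oooo--oo-ooo
tick 4: oooooo--ooooooo--
tick 5: -----oooo-----ooo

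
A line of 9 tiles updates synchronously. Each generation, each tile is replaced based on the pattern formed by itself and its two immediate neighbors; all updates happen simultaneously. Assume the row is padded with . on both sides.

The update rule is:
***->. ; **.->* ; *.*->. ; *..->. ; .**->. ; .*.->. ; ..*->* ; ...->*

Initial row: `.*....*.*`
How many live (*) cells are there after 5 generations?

*..***...
..*..*.**
**..*...*
.*.*..**.
*....*.*.
count of *: 3

3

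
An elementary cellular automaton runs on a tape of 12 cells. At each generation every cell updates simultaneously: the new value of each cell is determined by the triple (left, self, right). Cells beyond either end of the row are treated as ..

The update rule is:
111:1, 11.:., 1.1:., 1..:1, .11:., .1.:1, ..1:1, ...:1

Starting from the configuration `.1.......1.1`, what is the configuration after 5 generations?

111.11.11111

1111111111.1
.11111111..1
1.111111.111
1..1111...1.
111.11.11111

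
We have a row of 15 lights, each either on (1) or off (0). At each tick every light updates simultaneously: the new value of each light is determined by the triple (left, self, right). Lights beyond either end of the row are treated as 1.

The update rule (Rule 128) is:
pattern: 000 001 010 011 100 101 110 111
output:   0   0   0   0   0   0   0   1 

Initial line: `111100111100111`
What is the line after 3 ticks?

100000000000000

111000011000011
110000000000001
100000000000000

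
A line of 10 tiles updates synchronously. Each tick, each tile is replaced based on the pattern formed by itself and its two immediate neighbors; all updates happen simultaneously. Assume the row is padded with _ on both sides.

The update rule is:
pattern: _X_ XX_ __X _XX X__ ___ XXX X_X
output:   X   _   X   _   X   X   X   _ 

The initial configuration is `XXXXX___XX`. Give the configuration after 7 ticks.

XXXX_XXXX_

_XXX_XXX__
X_X___X_XX
X_XXXXX___
X__XXX_XXX
XXX_X___X_
_X__XXXXXX
XXXX_XXXX_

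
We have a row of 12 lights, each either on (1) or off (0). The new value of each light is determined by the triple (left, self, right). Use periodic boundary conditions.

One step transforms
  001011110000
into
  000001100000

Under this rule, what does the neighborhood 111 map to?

1

At position 5 the neighborhood is 111; the next row has 1 there.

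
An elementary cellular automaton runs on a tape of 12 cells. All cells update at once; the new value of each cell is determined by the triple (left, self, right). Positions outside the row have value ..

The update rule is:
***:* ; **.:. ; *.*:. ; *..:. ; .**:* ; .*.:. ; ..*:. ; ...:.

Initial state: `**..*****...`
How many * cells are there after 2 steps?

3

step 1: *...****....
step 2: ....***.....
count of *: 3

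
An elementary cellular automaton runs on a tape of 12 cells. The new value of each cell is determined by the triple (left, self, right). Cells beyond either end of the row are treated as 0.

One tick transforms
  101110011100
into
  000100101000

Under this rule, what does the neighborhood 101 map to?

0

At position 1 the neighborhood is 101; the next row has 0 there.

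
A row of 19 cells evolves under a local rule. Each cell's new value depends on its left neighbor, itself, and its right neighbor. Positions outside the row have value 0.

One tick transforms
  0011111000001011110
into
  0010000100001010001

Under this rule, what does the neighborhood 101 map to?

At position 13 the neighborhood is 101; the next row has 0 there.

0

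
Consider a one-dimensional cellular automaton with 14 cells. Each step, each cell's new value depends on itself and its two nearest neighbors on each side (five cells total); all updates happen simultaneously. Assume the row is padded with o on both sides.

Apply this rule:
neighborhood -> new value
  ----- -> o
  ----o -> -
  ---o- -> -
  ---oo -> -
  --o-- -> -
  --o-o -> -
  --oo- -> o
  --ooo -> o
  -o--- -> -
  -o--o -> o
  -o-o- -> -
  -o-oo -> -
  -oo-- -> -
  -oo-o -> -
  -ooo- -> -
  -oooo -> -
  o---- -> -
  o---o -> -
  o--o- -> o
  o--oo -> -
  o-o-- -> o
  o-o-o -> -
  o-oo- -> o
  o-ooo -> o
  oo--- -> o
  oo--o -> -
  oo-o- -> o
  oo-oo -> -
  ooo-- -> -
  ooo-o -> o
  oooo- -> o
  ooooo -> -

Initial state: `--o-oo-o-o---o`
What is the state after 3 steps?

-o--o-o--o---o
oooo--ooo----o
--o---o--o---o

--o---o--o---o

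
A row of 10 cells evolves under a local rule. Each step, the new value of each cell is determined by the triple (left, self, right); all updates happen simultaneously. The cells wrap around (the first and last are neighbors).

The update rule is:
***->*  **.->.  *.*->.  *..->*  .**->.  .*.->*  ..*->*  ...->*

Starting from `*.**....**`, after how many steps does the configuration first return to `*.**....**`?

step 1: ....****.*
step 2: ****.**..*
step 3: ***....**.
step 4: .*.****...
step 5: **..**.***
step 6: *.**....**

6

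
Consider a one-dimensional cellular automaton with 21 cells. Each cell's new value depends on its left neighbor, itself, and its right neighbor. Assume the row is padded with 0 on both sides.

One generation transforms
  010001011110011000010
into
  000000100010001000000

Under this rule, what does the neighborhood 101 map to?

At position 6 the neighborhood is 101; the next row has 1 there.

1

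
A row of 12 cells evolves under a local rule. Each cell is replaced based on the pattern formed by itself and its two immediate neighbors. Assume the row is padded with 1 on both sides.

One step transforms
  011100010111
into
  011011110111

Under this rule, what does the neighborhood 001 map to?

1

At position 6 the neighborhood is 001; the next row has 1 there.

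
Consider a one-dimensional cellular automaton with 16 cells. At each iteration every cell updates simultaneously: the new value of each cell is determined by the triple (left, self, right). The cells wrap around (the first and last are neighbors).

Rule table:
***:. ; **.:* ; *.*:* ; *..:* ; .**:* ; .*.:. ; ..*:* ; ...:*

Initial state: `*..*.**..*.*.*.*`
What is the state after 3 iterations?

***.*****.*.*.**
..***...**.*.**.
***.*******.****

***.*******.****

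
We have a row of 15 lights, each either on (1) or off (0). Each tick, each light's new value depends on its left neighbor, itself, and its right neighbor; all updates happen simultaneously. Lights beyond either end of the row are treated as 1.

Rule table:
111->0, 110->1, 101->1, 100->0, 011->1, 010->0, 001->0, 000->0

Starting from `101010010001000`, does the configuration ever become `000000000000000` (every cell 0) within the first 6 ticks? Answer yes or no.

110100000000000
011000000000000
111000000000000
001000000000000
000000000000000
all cells are 0 at tick 5

yes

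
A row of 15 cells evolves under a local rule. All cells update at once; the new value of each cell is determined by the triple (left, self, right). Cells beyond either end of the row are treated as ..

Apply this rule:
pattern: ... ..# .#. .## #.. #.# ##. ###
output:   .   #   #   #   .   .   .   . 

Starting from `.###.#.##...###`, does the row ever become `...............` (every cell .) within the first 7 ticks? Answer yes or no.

##...#.#...##..
#...##.#..##...
#..##..#.##....
#.##..##.#.....
#.#..##..#.....
#.#.##..##.....
#.#.#..##......
tick 7 is #.#.#..##......, still not uniform .

no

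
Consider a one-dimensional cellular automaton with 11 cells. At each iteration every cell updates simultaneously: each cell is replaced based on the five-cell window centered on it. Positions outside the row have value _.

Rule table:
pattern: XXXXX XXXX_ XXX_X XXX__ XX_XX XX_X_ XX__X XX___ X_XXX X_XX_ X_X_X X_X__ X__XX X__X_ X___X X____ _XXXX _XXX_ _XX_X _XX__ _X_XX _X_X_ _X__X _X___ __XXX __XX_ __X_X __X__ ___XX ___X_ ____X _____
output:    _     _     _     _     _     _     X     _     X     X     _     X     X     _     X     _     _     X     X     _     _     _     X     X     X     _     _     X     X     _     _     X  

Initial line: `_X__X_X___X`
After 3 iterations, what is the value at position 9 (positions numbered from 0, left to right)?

iteration 1: _XX___XXX_X
iteration 2: X___XXXX__X
iteration 3: XXXXX___X_X
position 9 holds _

_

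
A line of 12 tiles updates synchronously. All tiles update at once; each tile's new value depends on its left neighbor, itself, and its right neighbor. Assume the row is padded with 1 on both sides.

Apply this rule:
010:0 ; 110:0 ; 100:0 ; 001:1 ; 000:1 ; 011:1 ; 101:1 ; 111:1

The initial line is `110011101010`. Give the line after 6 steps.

step 1: 100111010101
step 2: 001110101011
step 3: 011101010111
step 4: 111010101111
step 5: 110101011111
step 6: 101010111111

101010111111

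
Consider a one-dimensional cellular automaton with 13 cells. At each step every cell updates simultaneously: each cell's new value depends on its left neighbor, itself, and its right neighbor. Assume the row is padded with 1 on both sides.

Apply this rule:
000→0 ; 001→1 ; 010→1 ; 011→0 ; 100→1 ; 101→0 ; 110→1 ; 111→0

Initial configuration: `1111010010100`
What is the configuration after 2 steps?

0001011110111
1011000010000

1011000010000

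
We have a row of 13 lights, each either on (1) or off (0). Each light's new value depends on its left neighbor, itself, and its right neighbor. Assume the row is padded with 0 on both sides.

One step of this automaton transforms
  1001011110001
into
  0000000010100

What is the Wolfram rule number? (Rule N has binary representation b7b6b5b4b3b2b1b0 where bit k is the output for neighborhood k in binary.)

position 6: 111 → 0  (bit 7 = 0)
position 8: 110 → 1  (bit 6 = 1)
position 4: 101 → 0  (bit 5 = 0)
position 1: 100 → 0  (bit 4 = 0)
position 5: 011 → 0  (bit 3 = 0)
position 0: 010 → 0  (bit 2 = 0)
position 2: 001 → 0  (bit 1 = 0)
position 10: 000 → 1  (bit 0 = 1)
bits b7..b0 = 01000001 = 65

65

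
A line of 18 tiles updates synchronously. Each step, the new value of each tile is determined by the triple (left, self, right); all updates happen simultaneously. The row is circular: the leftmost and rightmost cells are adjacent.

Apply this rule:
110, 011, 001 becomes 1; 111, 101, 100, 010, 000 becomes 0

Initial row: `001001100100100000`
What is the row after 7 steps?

100001000000010011

step 1: 010011101001000000
step 2: 100110100010000000
step 3: 001110000100000001
step 4: 011010001000000010
step 5: 111000010000000100
step 6: 101000100000001001
step 7: 100001000000010011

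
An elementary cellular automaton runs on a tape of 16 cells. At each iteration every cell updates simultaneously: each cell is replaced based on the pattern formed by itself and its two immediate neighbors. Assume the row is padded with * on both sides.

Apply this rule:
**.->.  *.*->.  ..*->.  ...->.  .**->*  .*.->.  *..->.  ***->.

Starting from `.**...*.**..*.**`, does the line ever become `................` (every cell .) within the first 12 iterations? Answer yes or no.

.*......*.....*.
................
all cells are . at iteration 2

yes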